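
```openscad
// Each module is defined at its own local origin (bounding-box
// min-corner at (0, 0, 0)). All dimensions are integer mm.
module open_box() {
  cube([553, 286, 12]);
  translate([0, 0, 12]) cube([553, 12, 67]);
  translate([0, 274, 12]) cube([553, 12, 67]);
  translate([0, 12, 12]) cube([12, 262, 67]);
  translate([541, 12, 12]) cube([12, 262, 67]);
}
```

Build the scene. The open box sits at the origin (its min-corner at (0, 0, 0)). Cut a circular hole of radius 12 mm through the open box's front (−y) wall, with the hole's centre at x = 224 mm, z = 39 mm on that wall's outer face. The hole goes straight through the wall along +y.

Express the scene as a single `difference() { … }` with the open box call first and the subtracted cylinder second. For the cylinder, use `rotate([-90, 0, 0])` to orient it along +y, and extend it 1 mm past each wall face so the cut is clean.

difference() {
  open_box();
  translate([224, -1, 39]) rotate([-90, 0, 0]) cylinder(h = 14, r = 12);
}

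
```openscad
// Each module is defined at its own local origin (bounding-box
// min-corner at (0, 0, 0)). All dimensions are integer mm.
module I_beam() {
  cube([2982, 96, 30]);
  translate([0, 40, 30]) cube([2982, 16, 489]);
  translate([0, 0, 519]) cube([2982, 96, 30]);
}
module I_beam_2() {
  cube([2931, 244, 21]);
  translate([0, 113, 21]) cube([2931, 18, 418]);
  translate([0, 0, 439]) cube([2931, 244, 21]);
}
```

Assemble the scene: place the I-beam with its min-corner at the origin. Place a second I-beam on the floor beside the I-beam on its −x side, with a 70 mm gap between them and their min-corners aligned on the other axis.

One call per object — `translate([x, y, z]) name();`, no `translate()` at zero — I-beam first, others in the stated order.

I_beam();
translate([-3001, 0, 0]) I_beam_2();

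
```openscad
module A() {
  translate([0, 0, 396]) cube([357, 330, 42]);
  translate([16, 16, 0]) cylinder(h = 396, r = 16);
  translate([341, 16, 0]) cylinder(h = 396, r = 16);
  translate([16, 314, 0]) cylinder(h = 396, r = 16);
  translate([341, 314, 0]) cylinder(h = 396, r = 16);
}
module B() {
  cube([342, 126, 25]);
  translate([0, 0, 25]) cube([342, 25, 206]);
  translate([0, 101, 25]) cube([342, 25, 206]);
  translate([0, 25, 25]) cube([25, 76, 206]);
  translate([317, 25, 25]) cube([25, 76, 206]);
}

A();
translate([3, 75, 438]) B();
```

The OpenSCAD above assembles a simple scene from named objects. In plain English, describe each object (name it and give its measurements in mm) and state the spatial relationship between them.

A is a four-legged stool. The seat is a 357×330×42 mm slab whose top surface is at z = 438 mm; four round legs, each 32 mm in diameter, run from the floor (z = 0) to the underside of the seat, each leg's axis is inset half a diameter from the nearest pair of seat edges (so the leg's bounding box is flush with the corner).

B is an open-topped rectangular box: outside dimensions 342×126×231 mm, with a uniform wall and base thickness of 25 mm. The base is a full 342×126 slab on the floor; four walls sit on top of the base. The front and back walls (the −y and +y sides) span the full width; the two side walls fit between them.

The open box is on top of the stool.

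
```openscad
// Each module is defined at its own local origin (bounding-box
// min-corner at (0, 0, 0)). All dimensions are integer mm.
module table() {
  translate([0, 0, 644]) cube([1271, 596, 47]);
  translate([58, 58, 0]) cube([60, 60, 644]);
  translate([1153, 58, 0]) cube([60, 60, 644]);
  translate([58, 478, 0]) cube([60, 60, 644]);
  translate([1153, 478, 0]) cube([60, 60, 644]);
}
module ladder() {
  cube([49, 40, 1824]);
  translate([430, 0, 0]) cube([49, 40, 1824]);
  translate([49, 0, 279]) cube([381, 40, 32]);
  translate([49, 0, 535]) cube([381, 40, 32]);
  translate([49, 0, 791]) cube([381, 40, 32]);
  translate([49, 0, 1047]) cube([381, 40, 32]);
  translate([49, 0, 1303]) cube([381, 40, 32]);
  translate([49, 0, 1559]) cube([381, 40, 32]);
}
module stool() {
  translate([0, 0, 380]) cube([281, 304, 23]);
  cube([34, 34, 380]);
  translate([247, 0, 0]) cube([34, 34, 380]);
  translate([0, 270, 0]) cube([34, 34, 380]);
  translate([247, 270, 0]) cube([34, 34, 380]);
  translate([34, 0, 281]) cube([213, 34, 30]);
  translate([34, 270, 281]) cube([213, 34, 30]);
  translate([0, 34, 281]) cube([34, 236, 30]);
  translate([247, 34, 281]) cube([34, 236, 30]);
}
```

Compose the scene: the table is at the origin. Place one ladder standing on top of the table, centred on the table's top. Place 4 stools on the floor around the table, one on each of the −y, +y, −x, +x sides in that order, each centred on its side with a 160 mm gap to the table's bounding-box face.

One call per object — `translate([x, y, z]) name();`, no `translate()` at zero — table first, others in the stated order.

table();
translate([396, 278, 691]) ladder();
translate([495, -464, 0]) stool();
translate([495, 756, 0]) stool();
translate([-441, 146, 0]) stool();
translate([1431, 146, 0]) stool();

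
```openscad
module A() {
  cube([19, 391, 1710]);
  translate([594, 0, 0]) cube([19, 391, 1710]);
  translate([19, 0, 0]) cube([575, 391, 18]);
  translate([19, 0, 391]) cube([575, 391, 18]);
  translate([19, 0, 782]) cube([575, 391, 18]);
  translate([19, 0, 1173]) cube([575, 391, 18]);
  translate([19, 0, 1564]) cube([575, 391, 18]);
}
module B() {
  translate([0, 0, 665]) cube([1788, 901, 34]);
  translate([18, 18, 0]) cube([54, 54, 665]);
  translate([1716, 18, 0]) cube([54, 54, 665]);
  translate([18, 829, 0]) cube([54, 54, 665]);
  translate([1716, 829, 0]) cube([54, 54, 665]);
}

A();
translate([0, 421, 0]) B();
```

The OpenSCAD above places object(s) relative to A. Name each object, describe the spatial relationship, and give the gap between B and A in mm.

A is a bookshelf. B is a table. The table is on the floor beside the bookshelf on its +y side. The gap between the table and the bookshelf is 30 mm.

The table's nearest face is 30 mm from the bookshelf's +y face.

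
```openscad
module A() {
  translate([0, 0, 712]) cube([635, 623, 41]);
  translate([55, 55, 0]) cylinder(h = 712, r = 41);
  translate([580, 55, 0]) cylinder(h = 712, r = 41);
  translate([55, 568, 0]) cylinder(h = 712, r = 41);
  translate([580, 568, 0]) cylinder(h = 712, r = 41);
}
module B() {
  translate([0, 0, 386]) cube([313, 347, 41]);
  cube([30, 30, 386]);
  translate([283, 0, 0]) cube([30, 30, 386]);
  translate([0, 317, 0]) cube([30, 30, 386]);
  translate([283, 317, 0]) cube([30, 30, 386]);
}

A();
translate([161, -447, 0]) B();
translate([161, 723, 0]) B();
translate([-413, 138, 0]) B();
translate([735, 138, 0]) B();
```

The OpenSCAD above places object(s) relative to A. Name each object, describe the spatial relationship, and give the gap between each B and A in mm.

Each stool's nearest face is 100 mm from the table's bounding box.

A is a table. B is a stool. Four stools sit around the table at the −y, +y, −x, +x sides. The gap between each stool and the table is 100 mm.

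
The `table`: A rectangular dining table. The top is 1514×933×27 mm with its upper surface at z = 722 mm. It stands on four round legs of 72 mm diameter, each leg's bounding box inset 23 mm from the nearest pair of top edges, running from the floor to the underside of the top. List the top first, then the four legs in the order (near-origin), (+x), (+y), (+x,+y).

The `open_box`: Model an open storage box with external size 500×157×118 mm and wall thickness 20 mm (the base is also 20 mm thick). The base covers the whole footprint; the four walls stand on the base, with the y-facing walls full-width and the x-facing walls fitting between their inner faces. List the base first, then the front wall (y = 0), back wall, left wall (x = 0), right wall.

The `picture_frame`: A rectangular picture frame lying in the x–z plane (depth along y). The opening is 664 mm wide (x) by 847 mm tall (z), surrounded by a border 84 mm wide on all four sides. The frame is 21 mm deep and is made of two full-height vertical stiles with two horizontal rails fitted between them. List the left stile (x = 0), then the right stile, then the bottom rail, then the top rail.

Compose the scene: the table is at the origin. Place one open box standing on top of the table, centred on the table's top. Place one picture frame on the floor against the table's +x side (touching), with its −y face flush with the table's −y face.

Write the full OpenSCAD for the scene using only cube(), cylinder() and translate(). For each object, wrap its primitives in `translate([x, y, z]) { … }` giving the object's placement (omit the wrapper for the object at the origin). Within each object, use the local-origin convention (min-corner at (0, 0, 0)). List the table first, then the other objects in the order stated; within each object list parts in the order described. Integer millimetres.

translate([0, 0, 695]) cube([1514, 933, 27]);
translate([59, 59, 0]) cylinder(h = 695, r = 36);
translate([1455, 59, 0]) cylinder(h = 695, r = 36);
translate([59, 874, 0]) cylinder(h = 695, r = 36);
translate([1455, 874, 0]) cylinder(h = 695, r = 36);
translate([507, 388, 722]) {
  cube([500, 157, 20]);
  translate([0, 0, 20]) cube([500, 20, 98]);
  translate([0, 137, 20]) cube([500, 20, 98]);
  translate([0, 20, 20]) cube([20, 117, 98]);
  translate([480, 20, 20]) cube([20, 117, 98]);
}
translate([1514, 0, 0]) {
  cube([84, 21, 1015]);
  translate([748, 0, 0]) cube([84, 21, 1015]);
  translate([84, 0, 0]) cube([664, 21, 84]);
  translate([84, 0, 931]) cube([664, 21, 84]);
}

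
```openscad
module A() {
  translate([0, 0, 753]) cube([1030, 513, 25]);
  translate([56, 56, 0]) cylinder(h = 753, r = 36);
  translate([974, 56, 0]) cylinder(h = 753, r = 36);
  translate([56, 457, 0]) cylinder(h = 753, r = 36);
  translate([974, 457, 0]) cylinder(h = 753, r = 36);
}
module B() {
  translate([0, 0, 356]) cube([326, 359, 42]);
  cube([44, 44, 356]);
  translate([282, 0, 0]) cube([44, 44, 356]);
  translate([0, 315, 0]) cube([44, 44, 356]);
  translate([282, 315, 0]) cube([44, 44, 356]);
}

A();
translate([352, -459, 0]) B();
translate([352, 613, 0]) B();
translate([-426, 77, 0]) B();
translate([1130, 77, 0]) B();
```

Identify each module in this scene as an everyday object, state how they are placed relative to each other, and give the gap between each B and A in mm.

Each stool's nearest face is 100 mm from the table's bounding box.

A is a table. B is a stool. Four stools sit around the table at the −y, +y, −x, +x sides. The gap between each stool and the table is 100 mm.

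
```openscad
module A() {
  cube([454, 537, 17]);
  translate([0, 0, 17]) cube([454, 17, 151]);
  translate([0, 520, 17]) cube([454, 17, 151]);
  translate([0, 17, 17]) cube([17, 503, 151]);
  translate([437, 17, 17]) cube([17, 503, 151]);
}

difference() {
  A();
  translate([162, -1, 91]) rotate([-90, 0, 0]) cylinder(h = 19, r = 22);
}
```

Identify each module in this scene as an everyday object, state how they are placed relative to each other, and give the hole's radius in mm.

A is an open box. The open box has a circular hole through its front wall. The hole's radius is 22 mm.

The subtracted cylinder has r = 22 mm.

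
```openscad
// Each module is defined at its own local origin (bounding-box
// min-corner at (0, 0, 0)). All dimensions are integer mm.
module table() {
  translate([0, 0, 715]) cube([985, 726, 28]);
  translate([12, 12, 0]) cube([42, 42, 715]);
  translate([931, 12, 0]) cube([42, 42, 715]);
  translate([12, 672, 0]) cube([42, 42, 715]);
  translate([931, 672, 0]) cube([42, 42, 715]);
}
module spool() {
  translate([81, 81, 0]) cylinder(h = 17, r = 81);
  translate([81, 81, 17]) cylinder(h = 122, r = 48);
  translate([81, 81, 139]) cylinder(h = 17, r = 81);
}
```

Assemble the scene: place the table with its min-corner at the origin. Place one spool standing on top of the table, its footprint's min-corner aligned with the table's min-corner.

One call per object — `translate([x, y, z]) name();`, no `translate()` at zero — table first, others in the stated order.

table();
translate([0, 0, 743]) spool();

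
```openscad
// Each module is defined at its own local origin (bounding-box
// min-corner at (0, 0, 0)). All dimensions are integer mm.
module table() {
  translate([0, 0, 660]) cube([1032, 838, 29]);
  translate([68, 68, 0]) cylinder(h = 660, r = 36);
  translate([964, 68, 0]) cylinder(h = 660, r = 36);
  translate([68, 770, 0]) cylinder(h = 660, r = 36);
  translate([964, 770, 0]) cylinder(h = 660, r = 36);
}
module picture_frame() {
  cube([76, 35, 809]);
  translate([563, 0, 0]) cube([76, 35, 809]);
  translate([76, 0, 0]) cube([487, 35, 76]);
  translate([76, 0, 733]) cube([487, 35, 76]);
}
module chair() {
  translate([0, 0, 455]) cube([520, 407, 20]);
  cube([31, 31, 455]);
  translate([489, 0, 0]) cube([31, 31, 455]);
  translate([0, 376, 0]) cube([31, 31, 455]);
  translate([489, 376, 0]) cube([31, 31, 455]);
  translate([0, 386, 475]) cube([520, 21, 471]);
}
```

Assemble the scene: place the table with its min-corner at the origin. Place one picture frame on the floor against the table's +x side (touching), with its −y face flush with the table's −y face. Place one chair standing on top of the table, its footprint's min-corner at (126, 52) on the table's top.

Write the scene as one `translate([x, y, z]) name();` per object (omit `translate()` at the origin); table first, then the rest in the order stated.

table();
translate([1032, 0, 0]) picture_frame();
translate([126, 52, 689]) chair();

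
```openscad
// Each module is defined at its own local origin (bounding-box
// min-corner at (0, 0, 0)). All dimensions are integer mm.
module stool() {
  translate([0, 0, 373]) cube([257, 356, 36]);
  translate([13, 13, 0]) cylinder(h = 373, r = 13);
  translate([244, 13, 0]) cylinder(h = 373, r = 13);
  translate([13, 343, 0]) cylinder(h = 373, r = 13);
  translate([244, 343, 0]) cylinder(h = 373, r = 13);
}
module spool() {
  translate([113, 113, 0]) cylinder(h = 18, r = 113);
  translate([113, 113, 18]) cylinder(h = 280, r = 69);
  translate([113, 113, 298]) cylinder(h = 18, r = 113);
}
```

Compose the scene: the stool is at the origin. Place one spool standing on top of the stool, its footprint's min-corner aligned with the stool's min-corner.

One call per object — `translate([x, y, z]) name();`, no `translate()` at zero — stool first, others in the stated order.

stool();
translate([0, 0, 409]) spool();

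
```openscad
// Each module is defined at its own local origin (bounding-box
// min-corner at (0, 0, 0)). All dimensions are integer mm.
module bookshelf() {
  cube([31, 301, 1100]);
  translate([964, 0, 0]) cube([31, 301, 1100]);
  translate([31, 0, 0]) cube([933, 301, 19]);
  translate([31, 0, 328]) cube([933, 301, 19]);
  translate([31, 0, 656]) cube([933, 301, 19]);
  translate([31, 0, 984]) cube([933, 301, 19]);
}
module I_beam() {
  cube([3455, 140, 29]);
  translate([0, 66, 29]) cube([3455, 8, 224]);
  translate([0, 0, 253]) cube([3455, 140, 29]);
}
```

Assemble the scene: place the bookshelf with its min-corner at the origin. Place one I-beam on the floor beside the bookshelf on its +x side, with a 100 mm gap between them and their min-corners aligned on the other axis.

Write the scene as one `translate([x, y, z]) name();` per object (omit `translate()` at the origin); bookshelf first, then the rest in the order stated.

bookshelf();
translate([1095, 0, 0]) I_beam();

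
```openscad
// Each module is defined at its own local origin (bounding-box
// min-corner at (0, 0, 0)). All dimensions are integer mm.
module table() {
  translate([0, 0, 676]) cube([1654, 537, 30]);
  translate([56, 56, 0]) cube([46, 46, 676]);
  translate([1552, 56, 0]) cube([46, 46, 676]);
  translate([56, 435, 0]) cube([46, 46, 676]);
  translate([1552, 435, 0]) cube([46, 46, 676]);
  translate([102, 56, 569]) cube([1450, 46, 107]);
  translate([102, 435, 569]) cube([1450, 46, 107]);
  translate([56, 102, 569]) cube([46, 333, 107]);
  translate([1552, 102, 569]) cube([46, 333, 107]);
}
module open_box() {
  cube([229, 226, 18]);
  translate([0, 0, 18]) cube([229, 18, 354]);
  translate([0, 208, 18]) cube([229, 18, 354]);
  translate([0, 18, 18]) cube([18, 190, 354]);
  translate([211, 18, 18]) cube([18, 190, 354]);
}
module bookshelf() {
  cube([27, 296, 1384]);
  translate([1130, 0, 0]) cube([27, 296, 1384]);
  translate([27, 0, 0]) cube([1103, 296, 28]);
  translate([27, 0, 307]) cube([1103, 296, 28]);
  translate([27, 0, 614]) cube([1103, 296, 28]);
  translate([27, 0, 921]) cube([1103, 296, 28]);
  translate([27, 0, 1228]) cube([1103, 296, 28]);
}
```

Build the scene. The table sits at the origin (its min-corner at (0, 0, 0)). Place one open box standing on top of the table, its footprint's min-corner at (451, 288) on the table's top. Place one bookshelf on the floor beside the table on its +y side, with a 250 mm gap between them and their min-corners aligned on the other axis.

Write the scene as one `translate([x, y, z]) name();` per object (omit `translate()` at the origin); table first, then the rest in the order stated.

table();
translate([451, 288, 706]) open_box();
translate([0, 787, 0]) bookshelf();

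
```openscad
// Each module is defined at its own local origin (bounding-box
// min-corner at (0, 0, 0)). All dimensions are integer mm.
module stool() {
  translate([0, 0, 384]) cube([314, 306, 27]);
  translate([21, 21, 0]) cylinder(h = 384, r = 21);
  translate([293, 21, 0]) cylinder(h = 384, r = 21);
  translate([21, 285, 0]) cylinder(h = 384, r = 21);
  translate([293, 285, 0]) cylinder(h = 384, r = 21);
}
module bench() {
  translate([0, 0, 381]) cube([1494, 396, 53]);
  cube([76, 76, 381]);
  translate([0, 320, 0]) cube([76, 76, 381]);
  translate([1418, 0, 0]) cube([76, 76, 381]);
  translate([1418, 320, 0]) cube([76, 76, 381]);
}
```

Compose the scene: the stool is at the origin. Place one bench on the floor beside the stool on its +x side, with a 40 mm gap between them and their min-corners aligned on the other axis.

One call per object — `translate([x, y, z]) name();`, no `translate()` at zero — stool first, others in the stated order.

stool();
translate([354, 0, 0]) bench();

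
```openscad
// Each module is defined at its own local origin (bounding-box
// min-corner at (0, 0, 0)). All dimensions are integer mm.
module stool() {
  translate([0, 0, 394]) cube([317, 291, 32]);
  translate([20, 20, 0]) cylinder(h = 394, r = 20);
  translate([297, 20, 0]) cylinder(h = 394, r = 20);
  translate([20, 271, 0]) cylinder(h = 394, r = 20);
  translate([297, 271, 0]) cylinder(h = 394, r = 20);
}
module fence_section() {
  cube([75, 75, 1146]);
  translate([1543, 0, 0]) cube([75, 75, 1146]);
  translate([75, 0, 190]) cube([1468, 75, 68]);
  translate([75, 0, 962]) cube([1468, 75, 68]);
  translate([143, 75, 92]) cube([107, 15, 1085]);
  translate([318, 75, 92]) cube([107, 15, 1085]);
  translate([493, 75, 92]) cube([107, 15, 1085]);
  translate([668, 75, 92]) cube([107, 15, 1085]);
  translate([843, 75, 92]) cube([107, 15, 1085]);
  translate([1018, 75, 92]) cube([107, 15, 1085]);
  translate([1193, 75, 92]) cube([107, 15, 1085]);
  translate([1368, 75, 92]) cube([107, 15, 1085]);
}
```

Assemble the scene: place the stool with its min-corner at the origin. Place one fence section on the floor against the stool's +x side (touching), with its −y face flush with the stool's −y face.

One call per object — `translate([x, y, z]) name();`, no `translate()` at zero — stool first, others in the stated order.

stool();
translate([317, 0, 0]) fence_section();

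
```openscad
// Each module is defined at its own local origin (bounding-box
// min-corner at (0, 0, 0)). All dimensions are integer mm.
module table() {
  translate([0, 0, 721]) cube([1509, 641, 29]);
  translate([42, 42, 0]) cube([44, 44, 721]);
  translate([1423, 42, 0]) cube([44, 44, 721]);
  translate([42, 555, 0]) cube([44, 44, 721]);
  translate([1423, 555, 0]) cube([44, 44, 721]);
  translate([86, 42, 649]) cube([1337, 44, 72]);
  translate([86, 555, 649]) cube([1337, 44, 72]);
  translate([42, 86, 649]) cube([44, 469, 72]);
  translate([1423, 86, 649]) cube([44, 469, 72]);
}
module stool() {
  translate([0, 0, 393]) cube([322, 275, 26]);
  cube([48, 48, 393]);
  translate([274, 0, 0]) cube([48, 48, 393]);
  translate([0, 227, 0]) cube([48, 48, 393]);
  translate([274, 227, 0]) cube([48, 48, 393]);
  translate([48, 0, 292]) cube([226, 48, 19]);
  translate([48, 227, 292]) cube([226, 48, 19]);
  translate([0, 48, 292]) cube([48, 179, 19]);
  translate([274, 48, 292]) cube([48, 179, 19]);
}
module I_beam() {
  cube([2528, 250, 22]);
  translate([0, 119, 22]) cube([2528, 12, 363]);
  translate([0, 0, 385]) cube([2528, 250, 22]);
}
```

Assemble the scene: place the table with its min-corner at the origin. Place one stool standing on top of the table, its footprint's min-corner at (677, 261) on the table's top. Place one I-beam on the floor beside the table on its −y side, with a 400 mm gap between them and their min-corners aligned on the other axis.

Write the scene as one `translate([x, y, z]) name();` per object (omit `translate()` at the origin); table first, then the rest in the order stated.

table();
translate([677, 261, 750]) stool();
translate([0, -650, 0]) I_beam();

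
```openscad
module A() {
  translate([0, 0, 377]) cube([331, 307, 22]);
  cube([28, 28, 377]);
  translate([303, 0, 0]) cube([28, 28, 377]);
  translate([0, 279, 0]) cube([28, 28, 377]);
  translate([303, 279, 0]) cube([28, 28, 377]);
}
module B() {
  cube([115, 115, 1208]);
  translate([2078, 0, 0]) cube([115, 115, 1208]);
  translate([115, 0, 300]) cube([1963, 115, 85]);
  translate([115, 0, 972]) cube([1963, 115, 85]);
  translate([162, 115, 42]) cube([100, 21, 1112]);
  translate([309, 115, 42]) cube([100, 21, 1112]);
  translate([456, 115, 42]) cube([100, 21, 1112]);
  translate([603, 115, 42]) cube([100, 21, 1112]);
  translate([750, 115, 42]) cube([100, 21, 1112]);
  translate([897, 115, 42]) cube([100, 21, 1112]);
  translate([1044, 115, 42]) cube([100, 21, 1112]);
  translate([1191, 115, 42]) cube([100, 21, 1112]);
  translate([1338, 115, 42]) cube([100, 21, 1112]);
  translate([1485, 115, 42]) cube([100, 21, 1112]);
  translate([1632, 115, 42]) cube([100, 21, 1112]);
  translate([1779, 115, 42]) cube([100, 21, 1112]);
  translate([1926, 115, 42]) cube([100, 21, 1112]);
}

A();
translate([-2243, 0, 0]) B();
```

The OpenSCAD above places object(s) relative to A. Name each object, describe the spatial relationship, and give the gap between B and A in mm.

A is a stool. B is a fence section. The fence section is on the floor beside the stool on its −x side. The gap between the fence section and the stool is 50 mm.

The fence section's nearest face is 50 mm from the stool's −x face.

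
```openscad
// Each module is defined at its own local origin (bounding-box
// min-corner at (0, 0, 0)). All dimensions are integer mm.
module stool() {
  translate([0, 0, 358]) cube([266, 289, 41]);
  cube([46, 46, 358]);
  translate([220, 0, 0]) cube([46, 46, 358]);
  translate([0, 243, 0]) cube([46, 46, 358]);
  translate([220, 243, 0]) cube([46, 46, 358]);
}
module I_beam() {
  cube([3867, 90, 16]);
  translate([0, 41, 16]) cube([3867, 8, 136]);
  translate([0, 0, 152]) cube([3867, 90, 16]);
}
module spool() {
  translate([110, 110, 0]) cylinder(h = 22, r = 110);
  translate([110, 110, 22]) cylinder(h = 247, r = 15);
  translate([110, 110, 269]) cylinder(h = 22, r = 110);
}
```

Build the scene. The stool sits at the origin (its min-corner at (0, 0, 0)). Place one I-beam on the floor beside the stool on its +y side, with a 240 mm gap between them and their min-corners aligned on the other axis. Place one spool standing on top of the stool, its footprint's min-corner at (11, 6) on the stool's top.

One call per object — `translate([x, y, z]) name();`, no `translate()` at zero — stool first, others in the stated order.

stool();
translate([0, 529, 0]) I_beam();
translate([11, 6, 399]) spool();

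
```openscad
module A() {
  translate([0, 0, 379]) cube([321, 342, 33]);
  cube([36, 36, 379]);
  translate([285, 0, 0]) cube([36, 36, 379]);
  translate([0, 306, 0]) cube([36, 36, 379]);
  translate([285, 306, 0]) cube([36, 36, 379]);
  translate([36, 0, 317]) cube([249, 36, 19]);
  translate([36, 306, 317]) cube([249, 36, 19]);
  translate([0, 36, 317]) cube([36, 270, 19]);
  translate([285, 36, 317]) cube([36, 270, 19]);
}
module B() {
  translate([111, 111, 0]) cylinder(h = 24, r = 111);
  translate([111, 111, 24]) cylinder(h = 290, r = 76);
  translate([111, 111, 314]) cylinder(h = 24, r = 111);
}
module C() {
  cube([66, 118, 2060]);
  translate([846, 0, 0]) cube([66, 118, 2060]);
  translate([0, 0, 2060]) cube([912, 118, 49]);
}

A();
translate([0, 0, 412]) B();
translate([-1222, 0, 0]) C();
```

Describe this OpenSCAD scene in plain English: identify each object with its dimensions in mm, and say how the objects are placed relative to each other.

A is a four-legged stool. The seat is 321×342 mm, 33 mm thick, top at z = 412 mm. It stands on four square legs, each 36×36 mm in cross-section, from z = 0 to the seat underside, each flush with a corner of the seat. Four stretchers, 36 mm wide and 19 mm tall, connect adjacent legs with their undersides at z = 317 mm, each running between the inner faces of the legs it joins and aligned with the legs' outer faces on the other axis.

B is a spool: two coaxial disc flanges of radius 111 mm and thickness 24 mm, joined by a core cylinder of radius 76 mm and height 290 mm. The lower flange rests on z = 0 and the three cylinders share a vertical axis.

C is a door frame. The clear opening is 780 mm wide and 2060 mm high. Two 66 mm wide jambs, 118 mm deep, stand either side of the opening from the floor to the top of the opening. A 49 mm thick head sits across the top of both jambs, spanning the full outside width of the frame.

The spool is on top of the stool. The door frame is on the floor beside the stool on its −x side.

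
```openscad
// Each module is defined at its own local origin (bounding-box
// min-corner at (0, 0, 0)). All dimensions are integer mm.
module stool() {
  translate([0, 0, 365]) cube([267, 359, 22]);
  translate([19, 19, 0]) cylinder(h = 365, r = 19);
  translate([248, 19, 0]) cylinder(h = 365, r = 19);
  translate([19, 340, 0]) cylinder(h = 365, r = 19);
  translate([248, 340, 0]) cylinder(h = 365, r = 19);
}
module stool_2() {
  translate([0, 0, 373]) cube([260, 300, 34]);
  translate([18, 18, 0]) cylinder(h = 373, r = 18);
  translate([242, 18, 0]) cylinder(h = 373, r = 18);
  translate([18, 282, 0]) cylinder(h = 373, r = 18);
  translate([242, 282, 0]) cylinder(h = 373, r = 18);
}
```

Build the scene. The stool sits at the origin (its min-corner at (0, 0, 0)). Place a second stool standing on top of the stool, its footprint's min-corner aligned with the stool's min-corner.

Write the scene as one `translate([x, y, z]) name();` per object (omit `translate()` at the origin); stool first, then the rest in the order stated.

stool();
translate([0, 0, 387]) stool_2();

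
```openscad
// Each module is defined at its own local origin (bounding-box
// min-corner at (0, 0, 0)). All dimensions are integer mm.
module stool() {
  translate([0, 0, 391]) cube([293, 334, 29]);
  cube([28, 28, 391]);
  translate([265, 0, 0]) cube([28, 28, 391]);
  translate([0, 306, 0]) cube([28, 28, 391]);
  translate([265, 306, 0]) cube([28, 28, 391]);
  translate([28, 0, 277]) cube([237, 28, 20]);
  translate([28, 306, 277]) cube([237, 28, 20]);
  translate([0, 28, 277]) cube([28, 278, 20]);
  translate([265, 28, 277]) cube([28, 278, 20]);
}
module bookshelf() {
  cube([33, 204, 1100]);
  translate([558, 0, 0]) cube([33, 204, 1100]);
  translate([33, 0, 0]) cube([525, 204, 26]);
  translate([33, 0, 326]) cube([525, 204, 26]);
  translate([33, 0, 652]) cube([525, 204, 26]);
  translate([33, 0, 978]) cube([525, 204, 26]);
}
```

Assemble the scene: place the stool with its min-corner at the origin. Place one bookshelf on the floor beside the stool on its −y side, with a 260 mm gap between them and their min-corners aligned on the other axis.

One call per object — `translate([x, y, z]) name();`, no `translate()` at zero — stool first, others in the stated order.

stool();
translate([0, -464, 0]) bookshelf();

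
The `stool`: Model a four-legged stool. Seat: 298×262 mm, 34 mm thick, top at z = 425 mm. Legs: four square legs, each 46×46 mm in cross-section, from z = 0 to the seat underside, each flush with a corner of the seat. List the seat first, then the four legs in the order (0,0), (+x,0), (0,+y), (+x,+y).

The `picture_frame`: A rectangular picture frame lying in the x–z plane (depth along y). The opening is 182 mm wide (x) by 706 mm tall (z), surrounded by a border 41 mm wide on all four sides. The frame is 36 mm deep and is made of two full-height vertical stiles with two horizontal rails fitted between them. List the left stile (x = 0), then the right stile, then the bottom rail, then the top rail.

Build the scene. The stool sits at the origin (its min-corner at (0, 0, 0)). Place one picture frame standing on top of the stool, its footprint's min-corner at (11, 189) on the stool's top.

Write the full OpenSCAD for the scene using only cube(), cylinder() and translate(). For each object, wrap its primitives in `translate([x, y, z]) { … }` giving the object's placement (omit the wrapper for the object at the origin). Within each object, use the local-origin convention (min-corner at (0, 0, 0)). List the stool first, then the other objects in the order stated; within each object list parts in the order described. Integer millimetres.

translate([0, 0, 391]) cube([298, 262, 34]);
cube([46, 46, 391]);
translate([252, 0, 0]) cube([46, 46, 391]);
translate([0, 216, 0]) cube([46, 46, 391]);
translate([252, 216, 0]) cube([46, 46, 391]);
translate([11, 189, 425]) {
  cube([41, 36, 788]);
  translate([223, 0, 0]) cube([41, 36, 788]);
  translate([41, 0, 0]) cube([182, 36, 41]);
  translate([41, 0, 747]) cube([182, 36, 41]);
}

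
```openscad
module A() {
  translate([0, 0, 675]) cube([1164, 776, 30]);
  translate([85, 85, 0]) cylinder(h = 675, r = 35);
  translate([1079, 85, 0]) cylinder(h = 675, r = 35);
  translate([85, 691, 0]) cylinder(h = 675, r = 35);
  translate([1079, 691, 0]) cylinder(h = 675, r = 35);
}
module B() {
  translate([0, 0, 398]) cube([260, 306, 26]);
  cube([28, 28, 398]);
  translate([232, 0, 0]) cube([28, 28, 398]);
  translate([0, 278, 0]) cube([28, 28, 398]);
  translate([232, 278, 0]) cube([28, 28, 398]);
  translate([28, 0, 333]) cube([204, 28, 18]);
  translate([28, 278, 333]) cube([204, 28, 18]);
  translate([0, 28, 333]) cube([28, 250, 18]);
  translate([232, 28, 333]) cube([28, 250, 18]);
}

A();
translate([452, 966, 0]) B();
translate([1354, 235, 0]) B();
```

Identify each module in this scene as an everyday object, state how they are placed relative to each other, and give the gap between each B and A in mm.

A is a table. B is a stool. Two stools sit around the table at the +y, +x sides. The gap between each stool and the table is 190 mm.

Each stool's nearest face is 190 mm from the table's bounding box.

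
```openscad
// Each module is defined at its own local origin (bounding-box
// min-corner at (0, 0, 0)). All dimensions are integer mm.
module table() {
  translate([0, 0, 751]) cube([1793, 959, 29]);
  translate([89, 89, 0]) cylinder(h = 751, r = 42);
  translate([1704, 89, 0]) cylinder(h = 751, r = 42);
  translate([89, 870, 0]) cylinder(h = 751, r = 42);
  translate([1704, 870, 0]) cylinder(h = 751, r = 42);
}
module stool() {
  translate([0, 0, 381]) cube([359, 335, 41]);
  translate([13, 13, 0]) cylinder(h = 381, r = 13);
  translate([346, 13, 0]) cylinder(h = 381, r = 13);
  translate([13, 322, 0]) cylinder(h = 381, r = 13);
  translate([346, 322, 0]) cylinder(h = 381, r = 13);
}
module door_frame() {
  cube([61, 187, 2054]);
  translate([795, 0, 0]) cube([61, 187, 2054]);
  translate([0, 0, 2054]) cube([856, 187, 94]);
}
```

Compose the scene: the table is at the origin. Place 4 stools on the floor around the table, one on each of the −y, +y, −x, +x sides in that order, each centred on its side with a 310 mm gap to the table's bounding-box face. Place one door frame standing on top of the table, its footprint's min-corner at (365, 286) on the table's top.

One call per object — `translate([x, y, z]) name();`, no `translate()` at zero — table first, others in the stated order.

table();
translate([717, -645, 0]) stool();
translate([717, 1269, 0]) stool();
translate([-669, 312, 0]) stool();
translate([2103, 312, 0]) stool();
translate([365, 286, 780]) door_frame();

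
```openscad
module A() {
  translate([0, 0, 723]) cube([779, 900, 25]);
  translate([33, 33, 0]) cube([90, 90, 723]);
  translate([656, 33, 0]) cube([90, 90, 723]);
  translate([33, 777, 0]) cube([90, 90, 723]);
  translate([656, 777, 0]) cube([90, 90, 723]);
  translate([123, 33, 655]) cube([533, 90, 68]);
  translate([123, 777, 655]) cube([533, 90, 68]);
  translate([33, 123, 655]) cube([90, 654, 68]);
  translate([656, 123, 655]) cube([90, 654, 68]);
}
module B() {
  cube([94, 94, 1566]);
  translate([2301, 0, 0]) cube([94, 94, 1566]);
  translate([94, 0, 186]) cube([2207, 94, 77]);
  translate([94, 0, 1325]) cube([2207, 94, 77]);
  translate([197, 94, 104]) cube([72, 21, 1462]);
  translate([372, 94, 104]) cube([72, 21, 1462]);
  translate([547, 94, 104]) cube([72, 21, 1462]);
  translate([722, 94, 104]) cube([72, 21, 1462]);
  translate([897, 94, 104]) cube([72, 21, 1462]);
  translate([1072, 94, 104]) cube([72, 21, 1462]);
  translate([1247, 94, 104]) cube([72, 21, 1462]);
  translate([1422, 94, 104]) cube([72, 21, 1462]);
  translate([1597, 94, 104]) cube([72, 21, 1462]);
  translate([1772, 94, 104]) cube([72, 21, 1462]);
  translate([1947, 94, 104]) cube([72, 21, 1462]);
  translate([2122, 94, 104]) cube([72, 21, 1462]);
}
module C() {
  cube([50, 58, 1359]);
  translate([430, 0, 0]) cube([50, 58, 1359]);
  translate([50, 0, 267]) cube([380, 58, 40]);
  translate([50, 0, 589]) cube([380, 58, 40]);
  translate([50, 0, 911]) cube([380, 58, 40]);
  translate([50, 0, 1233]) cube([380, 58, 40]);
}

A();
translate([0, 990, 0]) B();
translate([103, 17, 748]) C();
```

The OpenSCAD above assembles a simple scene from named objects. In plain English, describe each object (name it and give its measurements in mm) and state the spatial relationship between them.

A is a table with a 779×900 mm rectangular top, 25 mm thick, top surface at z = 748 mm, supported by four 90×90 mm square legs, each inset 33 mm from the nearest pair of top edges, running from the floor. Four apron rails, 90 mm thick and 68 mm tall, run between adjacent legs with their top edges flush with the underside of the top and their outer faces flush with the legs' outer faces.

B is a fence section. Two 94×94 mm posts, 1566 mm tall, stand on the floor with a clear span of 2207 mm between their inner faces. Two horizontal rails of 94×77 mm section span the gap between the posts with their undersides at z = 186 mm and z = 1325 mm, flush with the posts' −y face. 12 pickets, each 72 mm wide, 21 mm thick and 1462 mm tall, are fixed to the +y face of the rails with their bottoms at z = 104 mm, evenly spaced across the span with equal gaps (rounded down to the nearest mm) at the −x end and between each pair — any rounding remainder accumulates at the +x end.

C is a straight ladder. Two 50×58 mm vertical rails, 1359 mm tall, stand 480 mm apart (outside-to-outside) with their front faces coplanar on the −y side. 4 rungs, each 58 mm deep and 40 mm tall, span between the inner faces of the rails, front faces flush with the rails. The lowest rung's underside is at z = 267 mm and rungs are spaced 322 mm apart (underside to underside).

The fence section is on the floor beside the table on its +y side. The ladder is on top of the table.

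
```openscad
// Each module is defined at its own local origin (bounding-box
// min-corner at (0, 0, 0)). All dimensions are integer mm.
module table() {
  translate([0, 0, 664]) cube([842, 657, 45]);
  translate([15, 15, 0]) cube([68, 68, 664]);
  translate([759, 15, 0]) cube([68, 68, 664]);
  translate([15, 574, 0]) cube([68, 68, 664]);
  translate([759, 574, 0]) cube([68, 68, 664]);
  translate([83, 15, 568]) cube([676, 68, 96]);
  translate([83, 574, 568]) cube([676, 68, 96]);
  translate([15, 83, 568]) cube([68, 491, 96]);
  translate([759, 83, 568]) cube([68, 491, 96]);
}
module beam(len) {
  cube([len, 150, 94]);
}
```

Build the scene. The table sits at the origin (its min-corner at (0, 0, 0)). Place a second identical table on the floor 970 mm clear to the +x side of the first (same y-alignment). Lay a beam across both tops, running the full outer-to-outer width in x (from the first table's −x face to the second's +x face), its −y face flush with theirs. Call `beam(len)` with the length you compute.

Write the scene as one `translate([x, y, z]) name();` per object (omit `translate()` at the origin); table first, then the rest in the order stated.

table();
translate([1812, 0, 0]) table();
translate([0, 0, 709]) beam(2654);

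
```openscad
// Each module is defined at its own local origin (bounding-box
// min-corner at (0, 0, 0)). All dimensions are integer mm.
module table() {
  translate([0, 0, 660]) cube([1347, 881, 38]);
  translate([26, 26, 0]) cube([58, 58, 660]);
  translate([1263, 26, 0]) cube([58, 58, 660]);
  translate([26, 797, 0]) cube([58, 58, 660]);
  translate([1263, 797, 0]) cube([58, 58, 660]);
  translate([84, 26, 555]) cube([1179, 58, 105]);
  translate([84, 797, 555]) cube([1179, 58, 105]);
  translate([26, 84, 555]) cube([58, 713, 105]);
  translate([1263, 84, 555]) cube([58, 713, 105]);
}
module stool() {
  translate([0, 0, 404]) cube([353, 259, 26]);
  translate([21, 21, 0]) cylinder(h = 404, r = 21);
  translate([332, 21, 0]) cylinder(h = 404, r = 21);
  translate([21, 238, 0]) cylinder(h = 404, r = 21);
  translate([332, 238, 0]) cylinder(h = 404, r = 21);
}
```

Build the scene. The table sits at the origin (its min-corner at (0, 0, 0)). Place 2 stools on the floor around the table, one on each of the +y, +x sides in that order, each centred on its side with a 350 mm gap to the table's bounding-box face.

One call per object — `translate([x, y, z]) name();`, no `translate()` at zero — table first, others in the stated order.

table();
translate([497, 1231, 0]) stool();
translate([1697, 311, 0]) stool();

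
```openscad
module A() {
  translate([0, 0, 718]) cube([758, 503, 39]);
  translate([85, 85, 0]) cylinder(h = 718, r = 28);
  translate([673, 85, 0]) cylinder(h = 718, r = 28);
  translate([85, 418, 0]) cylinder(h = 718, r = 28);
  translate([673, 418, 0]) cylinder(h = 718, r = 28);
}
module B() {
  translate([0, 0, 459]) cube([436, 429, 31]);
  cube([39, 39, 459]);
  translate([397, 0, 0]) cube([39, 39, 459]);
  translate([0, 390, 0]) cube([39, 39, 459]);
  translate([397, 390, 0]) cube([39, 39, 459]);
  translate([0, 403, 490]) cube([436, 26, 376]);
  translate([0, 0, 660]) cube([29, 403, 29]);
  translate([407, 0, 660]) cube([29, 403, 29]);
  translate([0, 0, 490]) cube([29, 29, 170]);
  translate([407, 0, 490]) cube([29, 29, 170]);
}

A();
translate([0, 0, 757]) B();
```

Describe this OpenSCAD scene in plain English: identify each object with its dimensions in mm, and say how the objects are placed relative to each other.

A is a table: top 758 mm (x) × 503 mm (y), 39 mm thick, upper face at z = 757 mm, on four round legs of 56 mm diameter, each leg's bounding box inset 57 mm from the nearest pair of top edges, running from z = 0 to the bottom of the top.

B is a chair. The seat is a 436×429×31 mm slab with its top at z = 490 mm, on four 39×39 mm corner legs (flush with the seat edges, standing on z = 0). A flat backrest 26 mm thick, 376 mm tall, spans the full seat width and rises from the seat top along its +y edge, rear face flush with the rear of the seat. Two armrests of 29×29 mm section run along each side from the seat's front edge to the front of the backrest, top faces 199 mm above the seat top and outer faces flush with the seat's x-edges; a 29×29 mm post under the front of each armrest stands on the seat at the front corner.

The chair is on top of the table.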